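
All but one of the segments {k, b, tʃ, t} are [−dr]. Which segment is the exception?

tʃ

/tʃ/ is the voiceless postalveolar affricate, which is [+delayed release]; the rest — /k, b, t/ — are [−delayed release].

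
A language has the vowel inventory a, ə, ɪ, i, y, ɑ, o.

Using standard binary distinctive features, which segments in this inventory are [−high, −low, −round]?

The [−high] segments are /a, ə, ɑ, o/.
Within that set, [−low] gives /ə, o/.
Of those, [−round] leaves /ə/.

ə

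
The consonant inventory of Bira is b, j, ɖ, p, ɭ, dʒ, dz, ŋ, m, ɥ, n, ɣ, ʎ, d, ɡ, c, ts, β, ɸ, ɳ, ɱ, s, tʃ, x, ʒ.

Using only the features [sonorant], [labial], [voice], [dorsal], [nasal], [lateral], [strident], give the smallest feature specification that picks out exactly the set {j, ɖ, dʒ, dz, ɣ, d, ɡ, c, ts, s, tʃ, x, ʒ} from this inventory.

Every target segment is [-nasal], [-lateral], [-labial]; each remaining inventory member fails at least one of these. Each conjunct is needed — [-lateral, -labial] alone would also admit /ŋ, n, ɳ/; [-nasal, -labial] alone would also admit /ɭ, ʎ/; [-nasal, -lateral] alone would also admit /b, p, ɥ, β, …/ — and no other combination of two listed features has exactly this extension, so three is the minimum.

[-nasal, -lateral, -labial]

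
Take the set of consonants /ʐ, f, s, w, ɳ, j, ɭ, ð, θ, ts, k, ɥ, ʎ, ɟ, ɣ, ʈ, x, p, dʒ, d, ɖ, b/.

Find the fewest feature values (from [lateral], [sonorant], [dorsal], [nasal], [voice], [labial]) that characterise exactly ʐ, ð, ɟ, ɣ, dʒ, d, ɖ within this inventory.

/ʐ, ð, ɟ, ɣ, dʒ, d, ɖ/ are all [−sonorant], [+voice], [−labial], and no other segment in the inventory matches all three values. Dropping any one of them over-generates: [+voice, −labial] alone would also admit /ɳ, j, ɭ, ʎ/; [−sonorant, −labial] alone would also admit /s, θ, ts, k, …/; [−sonorant, +voice] alone would also admit /b/. No other combination of two listed features picks out exactly this set either, so fewer than three features will not do.

[−sonorant, +voice, −labial]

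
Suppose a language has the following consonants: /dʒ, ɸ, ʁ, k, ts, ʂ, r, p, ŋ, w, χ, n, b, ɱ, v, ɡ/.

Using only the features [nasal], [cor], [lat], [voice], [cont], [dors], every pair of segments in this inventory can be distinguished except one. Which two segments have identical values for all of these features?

/w/ (labial-velar glide) and /ʁ/ (voiced uvular fricative) are both [-nasal], [-coronal], [-lateral], [+voice], [+continuant], [+dorsal], so none of the listed features separates them. (They do differ in [labial], [round] and [high], which are not among the given features.) Every other pair in the inventory differs on at least one listed feature.

w, ʁ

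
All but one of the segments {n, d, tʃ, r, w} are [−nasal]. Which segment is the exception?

n

Every segment except /n/ is [−nasal]. /n/ (alveolar nasal) is [+nasal], so it is the exception.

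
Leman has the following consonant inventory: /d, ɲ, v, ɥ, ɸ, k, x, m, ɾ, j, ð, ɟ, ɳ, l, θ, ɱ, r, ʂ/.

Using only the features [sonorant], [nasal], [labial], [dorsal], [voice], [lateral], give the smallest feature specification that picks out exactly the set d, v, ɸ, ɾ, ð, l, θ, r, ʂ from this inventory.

/d, v, ɸ, ɾ, ð, l, θ, r, ʂ/ are all [−nasal], [−dorsal], and no other segment in the inventory matches both values. Dropping any one of them over-generates: [−dorsal] alone would also admit /m, ɳ, ɱ/; [−nasal] alone would also admit /ɥ, k, x, j, …/. No other single listed feature picks out exactly this set either, so fewer than two features will not do.

[−nasal, −dorsal]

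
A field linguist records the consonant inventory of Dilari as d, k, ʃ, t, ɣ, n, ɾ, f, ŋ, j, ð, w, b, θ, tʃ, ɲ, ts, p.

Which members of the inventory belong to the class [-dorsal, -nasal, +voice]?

d, ɾ, ð, b

The [-dorsal] segments are /d, ʃ, t, n, ɾ, f, ð, b, θ, tʃ, ts, p/.
Then [-nasal] gives /d, ʃ, t, ɾ, f, ð, b, θ, tʃ, ts, p/.
Of those, [+voice] leaves /d, ɾ, ð, b/.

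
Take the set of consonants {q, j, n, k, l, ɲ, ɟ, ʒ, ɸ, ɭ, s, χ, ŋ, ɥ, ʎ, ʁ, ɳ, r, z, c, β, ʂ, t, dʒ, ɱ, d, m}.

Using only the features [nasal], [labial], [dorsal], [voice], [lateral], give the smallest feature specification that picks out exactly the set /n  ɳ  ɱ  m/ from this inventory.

[+nasal, −dorsal]

Every target segment is [+nasal], [−dorsal]; each remaining inventory member fails at least one of these. Each conjunct is needed — [−dorsal] alone would also admit /l, ʒ, ɸ, ɭ, …/; [+nasal] alone would also admit /ɲ, ŋ/ — and no other single listed feature has exactly this extension, so two is the minimum.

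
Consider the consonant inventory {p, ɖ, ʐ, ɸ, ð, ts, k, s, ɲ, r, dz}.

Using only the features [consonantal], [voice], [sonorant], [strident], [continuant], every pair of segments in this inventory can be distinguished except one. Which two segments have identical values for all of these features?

Both /p/ and /k/ are [+consonantal], [−voice], [−sonorant], [−strident], [−continuant]. Since the list omits [labial] and [dorsal] — which do distinguish the voiceless bilabial stop from the voiceless velar stop — this pair collapses; all other pairs remain distinct.

p, k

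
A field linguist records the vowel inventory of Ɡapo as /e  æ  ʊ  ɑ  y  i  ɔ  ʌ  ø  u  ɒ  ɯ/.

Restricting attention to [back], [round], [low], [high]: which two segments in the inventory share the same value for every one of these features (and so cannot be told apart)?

ʊ, u

/ʊ/ (high back rounded lax vowel) and /u/ (high back rounded tense vowel) are both [+back], [+round], [−low], [+high], so none of the listed features separates them. (They do differ in [tense], which is not among the given features.) Every other pair in the inventory differs on at least one listed feature.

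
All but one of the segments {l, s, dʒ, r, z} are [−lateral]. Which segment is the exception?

Every segment except /l/ is [−lateral]. /l/ (alveolar lateral approximant) is [+lateral], so it is the exception.

l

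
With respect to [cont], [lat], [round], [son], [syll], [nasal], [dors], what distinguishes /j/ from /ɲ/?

The two segments share [−lateral], [−round], [+sonorant], [−syllabic], [+dorsal]. The only features from the list on which they differ: /j/ is [−nasal] while /ɲ/ is [+nasal]; /j/ is [+continuant] while /ɲ/ is [−continuant].

[nasal], [continuant]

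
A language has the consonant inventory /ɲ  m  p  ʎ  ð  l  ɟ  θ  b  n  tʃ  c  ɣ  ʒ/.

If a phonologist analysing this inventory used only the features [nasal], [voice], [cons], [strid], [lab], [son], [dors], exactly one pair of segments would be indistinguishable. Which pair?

On the given features, /ɟ/ and /ɣ/ have an identical profile: [−nasal], [+voice], [+consonantal], [−strident], [−labial], [−sonorant], [+dorsal]. No other two segments in the inventory coincide on all 7 features. (They do differ in [continuant] and [back], which are not among the given features.)

ɟ, ɣ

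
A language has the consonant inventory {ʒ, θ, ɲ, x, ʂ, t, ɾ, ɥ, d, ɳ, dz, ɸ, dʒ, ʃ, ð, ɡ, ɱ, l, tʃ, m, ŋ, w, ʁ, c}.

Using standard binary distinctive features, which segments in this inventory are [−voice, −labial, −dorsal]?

Checking each segment against [−voice], [−labial], [−dorsal]: /θ/ (voiceless dental fricative), /ʂ/ (voiceless retroflex fricative), /t/ (voiceless alveolar stop), /ʃ/ (voiceless postalveolar fricative), /tʃ/ (voiceless postalveolar affricate) satisfy every feature; every other segment in the inventory fails at least one.

θ, ʂ, t, ʃ, tʃ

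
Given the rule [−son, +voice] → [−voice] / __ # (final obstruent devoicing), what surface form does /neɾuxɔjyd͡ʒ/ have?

Only the final segment /d͡ʒ/ is both word-final and matches the structural description. It is a voiced postalveolar affricate, so [−son, +voice] holds; changing it to [−voice] with all other features held fixed yields /t͡ʃ/ (voiceless postalveolar affricate). No other segment meets both the structural description and the environment, so the output is [neɾuxɔjyt͡ʃ].

[neɾuxɔjyt͡ʃ]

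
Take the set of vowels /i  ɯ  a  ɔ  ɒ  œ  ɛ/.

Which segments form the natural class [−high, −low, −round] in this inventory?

Among the inventory, the [−high] segments are /a, ɔ, ɒ, œ, ɛ/.
Then [−low] gives /ɔ, œ, ɛ/.
Among these, [−round] leaves /ɛ/.

ɛ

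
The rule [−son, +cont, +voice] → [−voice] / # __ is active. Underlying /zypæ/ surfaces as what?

[sypæ]

Only the initial segment /z/ is both word-initial and matches the structural description. It is a voiced alveolar fricative, so [−son, +cont, +voice] holds; changing it to [−voice] with all other features held fixed yields /s/ (voiceless alveolar fricative). No other segment meets both the structural description and the environment, so the output is [sypæ].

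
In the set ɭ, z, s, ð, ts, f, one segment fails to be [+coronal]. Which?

f

/z, ts, ɭ, ð, s/ are all [+coronal]; /f/ (voiceless labiodental fricative) is [−coronal].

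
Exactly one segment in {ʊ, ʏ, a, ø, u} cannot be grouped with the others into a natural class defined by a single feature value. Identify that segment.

[round] (equivalently [low]) groups all but one: /ø, u, ʏ, ʊ/ share [+round] while /a/ (low unrounded vowel) alone is [−round]. Removing any other segment would not leave a single-feature class that excludes it.

a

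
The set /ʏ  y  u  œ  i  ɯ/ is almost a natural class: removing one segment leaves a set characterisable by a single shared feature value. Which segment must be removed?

/i, ʏ, u, ɯ, y/ are all [+high], but /œ/ (mid front rounded lax vowel) is [−high]. No other single segment can be removed to leave a set sharing one feature value that the removed segment lacks, so /œ/ is the odd one out.

œ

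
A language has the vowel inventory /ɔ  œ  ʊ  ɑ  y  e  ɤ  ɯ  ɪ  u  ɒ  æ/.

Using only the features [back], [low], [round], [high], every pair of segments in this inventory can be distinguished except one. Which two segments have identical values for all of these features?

On the given features, /u/ and /ʊ/ have an identical profile: [+back], [−low], [+round], [+high]. No other two segments in the inventory coincide on all 4 features. (They do differ in [tense], which is not among the given features.)

u, ʊ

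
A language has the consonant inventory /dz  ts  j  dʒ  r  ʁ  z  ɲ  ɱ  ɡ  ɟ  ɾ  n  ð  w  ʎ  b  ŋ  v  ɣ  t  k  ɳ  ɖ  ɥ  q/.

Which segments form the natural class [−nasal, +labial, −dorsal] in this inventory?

The [−nasal] segments are /dz, ts, j, dʒ, r, ʁ, z, ɡ, ɟ, ɾ, ð, w, ʎ, b, v, ɣ, t, k, ɖ, ɥ, q/.
Among these, [+labial] gives /w, b, v, ɥ/.
Within that set, [−dorsal] leaves /b, v/.

b, v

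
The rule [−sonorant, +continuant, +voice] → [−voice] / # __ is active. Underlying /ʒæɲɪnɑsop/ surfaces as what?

[ʃæɲɪnɑsop]

/ʒ/ satisfies [−sonorant, +continuant, +voice] and sits in # __. The [−voice] counterpart of the voiced postalveolar fricative is /ʃ/. Other segments in /ʒæɲɪnɑsop/ either fail the structural description or are not in the environment, so the surface form is [ʃæɲɪnɑsop].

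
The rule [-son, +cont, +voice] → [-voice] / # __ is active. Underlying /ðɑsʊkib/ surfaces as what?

The only segment in the rule's environment that also matches [-son, +cont, +voice] is /ð/. Applying [-voice] turns the voiced dental fricative into /θ/ (voiceless dental fricative), giving [θɑsʊkib].

[θɑsʊkib]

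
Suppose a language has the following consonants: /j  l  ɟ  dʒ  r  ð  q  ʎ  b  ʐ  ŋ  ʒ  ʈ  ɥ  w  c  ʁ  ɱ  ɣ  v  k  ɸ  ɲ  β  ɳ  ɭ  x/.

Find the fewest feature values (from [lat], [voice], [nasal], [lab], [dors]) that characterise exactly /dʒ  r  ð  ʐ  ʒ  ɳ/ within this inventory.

[+voice, −lat, −lab, −dors]

Every target segment is [+voice], [−lateral], [−labial], [−dorsal]; each remaining inventory member fails at least one of these. Each conjunct is needed — [−lateral, −labial, −dorsal] alone would also admit /ʈ/; [+voice, −labial, −dorsal] alone would also admit /l, ɭ/; [+voice, −lateral, −dorsal] alone would also admit /b, ɱ, v, β/; [+voice, −lateral, −labial] alone would also admit /j, ɟ, ŋ, ʁ, …/ — and no other combination of three listed features has exactly this extension, so four is the minimum.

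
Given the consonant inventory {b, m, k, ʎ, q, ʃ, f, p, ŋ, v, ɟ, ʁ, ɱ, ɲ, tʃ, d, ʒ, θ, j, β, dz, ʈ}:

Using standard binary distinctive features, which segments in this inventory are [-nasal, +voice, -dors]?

Checking each segment against [-nasal], [+voice], [-dorsal]: /b/ (voiced bilabial stop), /v/ (voiced labiodental fricative), /d/ (voiced alveolar stop), /ʒ/ (voiced postalveolar fricative), /β/ (voiced bilabial fricative), /dz/ (voiced alveolar affricate) satisfy every feature; every other segment in the inventory fails at least one.

b, v, d, ʒ, β, dz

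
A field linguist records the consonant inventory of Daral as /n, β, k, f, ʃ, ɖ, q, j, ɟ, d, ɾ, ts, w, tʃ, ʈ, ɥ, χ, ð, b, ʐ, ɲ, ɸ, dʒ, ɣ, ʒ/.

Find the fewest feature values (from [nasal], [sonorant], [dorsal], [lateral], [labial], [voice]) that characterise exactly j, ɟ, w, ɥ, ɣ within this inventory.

[+voice, −nasal, +dorsal]

Every target segment is [+voice], [−nasal], [+dorsal]; each remaining inventory member fails at least one of these. Each conjunct is needed — [−nasal, +dorsal] alone would also admit /k, q, χ/; [+voice, +dorsal] alone would also admit /ɲ/; [+voice, −nasal] alone would also admit /β, ɖ, d, ɾ, …/ — and no other combination of two listed features has exactly this extension, so three is the minimum.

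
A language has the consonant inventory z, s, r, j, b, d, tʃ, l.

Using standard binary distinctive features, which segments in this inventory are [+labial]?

The feature [labial] marks segments articulated with one or both lips. In this inventory /b/ has that property, so it is [+labial]; /z, s, r, j, d, tʃ, l/ are [−labial].

b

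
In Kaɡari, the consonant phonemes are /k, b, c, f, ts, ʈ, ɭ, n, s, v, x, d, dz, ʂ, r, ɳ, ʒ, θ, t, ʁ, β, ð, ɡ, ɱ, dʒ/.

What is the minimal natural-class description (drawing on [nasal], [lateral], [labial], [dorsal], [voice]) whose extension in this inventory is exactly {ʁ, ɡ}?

The class [+voice], [+dorsal] has exactly /ʁ, ɡ/ as its extension in this inventory. No smaller conjunction from the listed features achieves this: [+dorsal] alone would also admit /k, c, x/; [+voice] alone would also admit /b, ɭ, n, v, …/; and checking the remaining single features turns up none with this extension.

[+voice, +dorsal]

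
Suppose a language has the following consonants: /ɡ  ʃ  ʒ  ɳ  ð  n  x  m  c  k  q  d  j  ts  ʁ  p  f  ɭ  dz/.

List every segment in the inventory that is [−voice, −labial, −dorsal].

ʃ, ts

Checking each segment against [−voice], [−labial], [−dorsal]: /ʃ/ (voiceless postalveolar fricative), /ts/ (voiceless alveolar affricate) satisfy every feature; every other segment in the inventory fails at least one.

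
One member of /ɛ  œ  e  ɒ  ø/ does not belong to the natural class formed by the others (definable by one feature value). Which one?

[low] (equivalently [back]) groups all but one: /e, œ, ø, ɛ/ share [−low] while /ɒ/ (low back rounded vowel) alone is [+low]. Removing any other segment would not leave a single-feature class that excludes it.

ɒ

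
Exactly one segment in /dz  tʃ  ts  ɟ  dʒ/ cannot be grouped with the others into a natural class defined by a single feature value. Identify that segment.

ɟ

/dʒ, ts, dz, tʃ/ are all [+delayed release], but /ɟ/ (voiced palatal stop) is [−delayed release]. No other single segment can be removed to leave a set sharing one feature value that the removed segment lacks, so /ɟ/ is the odd one out.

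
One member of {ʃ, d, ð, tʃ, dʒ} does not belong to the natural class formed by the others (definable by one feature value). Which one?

[distributed] groups all but one: /ð, ʃ, dʒ, tʃ/ share [+distributed] while /d/ (voiced alveolar stop) alone is [−distributed]. Removing any other segment would not leave a single-feature class that excludes it.

d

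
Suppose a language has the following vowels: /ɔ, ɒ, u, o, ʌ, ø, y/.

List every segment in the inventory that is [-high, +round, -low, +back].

ɔ, o

The [-high] segments are /ɔ, ɒ, o, ʌ, ø/.
Among these, [+round] gives /ɔ, ɒ, o, ø/.
Of those, [-low] gives /ɔ, o, ø/.
Within that set, [+back] leaves /ɔ, o/.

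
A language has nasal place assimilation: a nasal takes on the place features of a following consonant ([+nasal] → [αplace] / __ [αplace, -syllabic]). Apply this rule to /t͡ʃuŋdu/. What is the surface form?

In /t͡ʃuŋdu/, the nasal /ŋ/ precedes /d/, which is [+coronal]. The nasal assimilates in place, becoming the [+coronal] nasal /n/. The surface form is [t͡ʃundu].

[t͡ʃundu]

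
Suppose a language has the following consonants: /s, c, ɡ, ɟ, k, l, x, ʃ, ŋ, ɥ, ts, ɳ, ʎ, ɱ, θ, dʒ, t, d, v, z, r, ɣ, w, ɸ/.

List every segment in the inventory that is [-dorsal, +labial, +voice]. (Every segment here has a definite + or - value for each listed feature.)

ɱ, v

First, the [-dorsal] segments are /s, l, ʃ, ts, ɳ, ɱ, θ, dʒ, t, d, v, z, r, ɸ/.
Intersecting with [+labial] gives /ɱ, v, ɸ/.
Among these, [+voice] leaves /ɱ, v/.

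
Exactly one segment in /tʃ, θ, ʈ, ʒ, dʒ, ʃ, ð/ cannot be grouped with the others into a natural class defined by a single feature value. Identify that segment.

ʈ

[distributed] groups all but one: /θ, ð, tʃ, ʒ, dʒ, ʃ/ share [+distributed] while /ʈ/ (voiceless retroflex stop) alone is [-distributed]. Removing any other segment would not leave a single-feature class that excludes it.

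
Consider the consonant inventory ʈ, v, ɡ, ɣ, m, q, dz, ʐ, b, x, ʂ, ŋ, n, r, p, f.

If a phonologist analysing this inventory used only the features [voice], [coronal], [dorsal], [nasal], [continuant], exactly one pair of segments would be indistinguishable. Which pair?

r, ʐ

Both /r/ and /ʐ/ are [+voice], [+coronal], [-dorsal], [-nasal], [+continuant]. Since the list omits [sonorant], [strident] and [anterior] — which do distinguish the alveolar trill from the voiced retroflex fricative — this pair collapses; all other pairs remain distinct.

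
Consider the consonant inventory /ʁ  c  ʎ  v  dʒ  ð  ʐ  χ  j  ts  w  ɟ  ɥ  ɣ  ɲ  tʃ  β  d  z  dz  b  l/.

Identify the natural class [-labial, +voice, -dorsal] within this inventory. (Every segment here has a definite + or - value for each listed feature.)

Eliminate segments failing any feature: /ʁ, ʎ, j, ɟ, ɣ, ɲ/ are [+dorsal]; /c, χ, ts, tʃ/ are [-voice]; /v, w, ɥ, β, b/ are [+labial]. The remaining /dʒ, ð, ʐ, d, z, dz, l/ satisfy [-labial], [+voice], [-dorsal].

dʒ, ð, ʐ, d, z, dz, l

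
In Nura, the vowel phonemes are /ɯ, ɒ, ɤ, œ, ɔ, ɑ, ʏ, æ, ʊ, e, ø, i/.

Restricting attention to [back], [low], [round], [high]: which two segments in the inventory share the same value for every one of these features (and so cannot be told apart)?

On the given features, /ø/ and /œ/ have an identical profile: [−back], [−low], [+round], [−high]. No other two segments in the inventory coincide on all 4 features. (They do differ in [tense], which is not among the given features.)

ø, œ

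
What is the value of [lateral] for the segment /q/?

[-lateral]

/q/ is the voiceless uvular stop, hence [-lateral].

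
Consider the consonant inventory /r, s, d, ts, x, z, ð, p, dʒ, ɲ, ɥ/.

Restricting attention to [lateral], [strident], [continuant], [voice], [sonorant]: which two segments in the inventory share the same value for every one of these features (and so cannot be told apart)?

/r/ (alveolar trill) and /ɥ/ (labial-palatal glide) are both [-lateral], [-strident], [+continuant], [+voice], [+sonorant], so none of the listed features separates them. (They do differ in [labial], [round] and [dorsal], which are not among the given features.) Every other pair in the inventory differs on at least one listed feature.

r, ɥ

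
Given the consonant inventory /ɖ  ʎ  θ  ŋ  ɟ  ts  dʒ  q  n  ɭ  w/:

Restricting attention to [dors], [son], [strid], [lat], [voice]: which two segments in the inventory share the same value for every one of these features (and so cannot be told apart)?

On the given features, /ŋ/ and /w/ have an identical profile: [+dorsal], [+sonorant], [−strident], [−lateral], [+voice]. No other two segments in the inventory coincide on all 5 features. (They do differ in [nasal], [continuant], [labial] and [round], which are not among the given features.)

ŋ, w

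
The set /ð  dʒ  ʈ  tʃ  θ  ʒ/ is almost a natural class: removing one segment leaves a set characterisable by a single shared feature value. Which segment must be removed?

[distributed] groups all but one: /θ, ʒ, tʃ, dʒ, ð/ share [+distributed] while /ʈ/ (voiceless retroflex stop) alone is [−distributed]. Removing any other segment would not leave a single-feature class that excludes it.

ʈ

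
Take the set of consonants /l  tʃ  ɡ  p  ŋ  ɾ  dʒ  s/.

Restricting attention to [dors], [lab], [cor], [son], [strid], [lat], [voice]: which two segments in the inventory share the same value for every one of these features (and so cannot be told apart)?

tʃ, s

On the given features, /tʃ/ and /s/ have an identical profile: [-dorsal], [-labial], [+coronal], [-sonorant], [+strident], [-lateral], [-voice]. No other two segments in the inventory coincide on all 7 features. (They do differ in [continuant], [anterior] and [distributed], which are not among the given features.)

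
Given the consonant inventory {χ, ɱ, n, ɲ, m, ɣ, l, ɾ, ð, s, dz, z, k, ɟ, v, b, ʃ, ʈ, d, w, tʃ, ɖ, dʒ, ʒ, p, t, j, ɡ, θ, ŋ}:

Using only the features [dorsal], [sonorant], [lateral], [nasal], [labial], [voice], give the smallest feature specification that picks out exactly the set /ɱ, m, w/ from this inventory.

The class [+sonorant], [+labial] has exactly /ɱ, m, w/ as its extension in this inventory. No smaller conjunction from the listed features achieves this: [+labial] alone would also admit /v, b, p/; [+sonorant] alone would also admit /n, ɲ, l, ɾ, …/; and checking the remaining single features turns up none with this extension.

[+sonorant, +labial]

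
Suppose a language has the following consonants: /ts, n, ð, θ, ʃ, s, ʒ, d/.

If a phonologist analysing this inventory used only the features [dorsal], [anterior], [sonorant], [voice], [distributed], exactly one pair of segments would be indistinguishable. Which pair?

ts, s

Both /ts/ and /s/ are [−dorsal], [+anterior], [−sonorant], [−voice], [−distributed]. Since the list omits [continuant] — which does distinguish the voiceless alveolar affricate from the voiceless alveolar fricative — this pair collapses; all other pairs remain distinct.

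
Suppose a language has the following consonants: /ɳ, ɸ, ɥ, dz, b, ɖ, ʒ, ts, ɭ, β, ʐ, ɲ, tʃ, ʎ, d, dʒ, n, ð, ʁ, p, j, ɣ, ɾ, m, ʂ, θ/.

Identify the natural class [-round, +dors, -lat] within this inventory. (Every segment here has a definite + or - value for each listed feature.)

ɲ, ʁ, j, ɣ

Checking each segment against [-round], [+dorsal], [-lateral]: /ɲ/ (palatal nasal), /ʁ/ (voiced uvular fricative), /j/ (palatal glide), /ɣ/ (voiced velar fricative) satisfy every feature; every other segment in the inventory fails at least one.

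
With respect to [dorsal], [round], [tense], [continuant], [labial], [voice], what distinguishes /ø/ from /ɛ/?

The two segments share [+dorsal], [+continuant], [+voice]. The only features from the list on which they differ: /ø/ is [+labial] while /ɛ/ is [−labial]; /ø/ is [+round] while /ɛ/ is [−round]; /ø/ is [+tense] while /ɛ/ is [−tense].

[labial], [round], [tense]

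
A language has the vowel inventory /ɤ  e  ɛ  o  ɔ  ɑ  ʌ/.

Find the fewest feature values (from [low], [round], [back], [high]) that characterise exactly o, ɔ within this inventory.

[+round]

The target set is precisely the extension of [+round] in this inventory.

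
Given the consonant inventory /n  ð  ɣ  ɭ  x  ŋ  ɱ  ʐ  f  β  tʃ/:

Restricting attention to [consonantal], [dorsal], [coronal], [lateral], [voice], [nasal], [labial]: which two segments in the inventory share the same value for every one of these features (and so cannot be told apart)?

ð, ʐ

/ð/ (voiced dental fricative) and /ʐ/ (voiced retroflex fricative) are both [+consonantal], [−dorsal], [+coronal], [−lateral], [+voice], [−nasal], [−labial], so none of the listed features separates them. (They do differ in [strident], [anterior] and [distributed], which are not among the given features.) Every other pair in the inventory differs on at least one listed feature.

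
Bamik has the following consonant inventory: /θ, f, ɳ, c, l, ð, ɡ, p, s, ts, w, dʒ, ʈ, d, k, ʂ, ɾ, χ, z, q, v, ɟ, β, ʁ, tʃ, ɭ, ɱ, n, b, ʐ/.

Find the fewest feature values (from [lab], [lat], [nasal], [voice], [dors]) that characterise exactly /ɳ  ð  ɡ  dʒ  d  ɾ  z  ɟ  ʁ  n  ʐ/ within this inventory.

[+voice, −lat, −lab]

Every target segment is [+voice], [−lateral], [−labial]; each remaining inventory member fails at least one of these. Each conjunct is needed — [−lateral, −labial] alone would also admit /θ, c, s, ts, …/; [+voice, −labial] alone would also admit /l, ɭ/; [+voice, −lateral] alone would also admit /w, v, β, ɱ, …/ — and no other combination of two listed features has exactly this extension, so three is the minimum.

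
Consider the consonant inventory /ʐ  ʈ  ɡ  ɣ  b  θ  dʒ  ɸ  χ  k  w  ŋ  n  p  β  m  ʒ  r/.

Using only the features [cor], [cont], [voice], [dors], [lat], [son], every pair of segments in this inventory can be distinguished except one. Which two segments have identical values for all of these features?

/ʐ/ (voiced retroflex fricative) and /ʒ/ (voiced postalveolar fricative) are both [+coronal], [+continuant], [+voice], [−dorsal], [−lateral], [−sonorant], so none of the listed features separates them. (They do differ in [distributed], which is not among the given features.) Every other pair in the inventory differs on at least one listed feature.

ʐ, ʒ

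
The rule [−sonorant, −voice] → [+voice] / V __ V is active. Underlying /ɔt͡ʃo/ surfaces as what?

/t͡ʃ/ satisfies [−sonorant, −voice] and sits in V __ V. The [+voice] counterpart of the voiceless postalveolar affricate is /d͡ʒ/. Other segments in /ɔt͡ʃo/ either fail the structural description or are not in the environment, so the surface form is [ɔd͡ʒo].

[ɔd͡ʒo]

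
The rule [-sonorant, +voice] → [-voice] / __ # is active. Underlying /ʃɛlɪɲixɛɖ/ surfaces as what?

[ʃɛlɪɲixɛʈ]

/ɖ/ satisfies [-sonorant, +voice] and sits in __ #. The [-voice] counterpart of the voiced retroflex stop is /ʈ/. Other segments in /ʃɛlɪɲixɛɖ/ either fail the structural description or are not in the environment, so the surface form is [ʃɛlɪɲixɛʈ].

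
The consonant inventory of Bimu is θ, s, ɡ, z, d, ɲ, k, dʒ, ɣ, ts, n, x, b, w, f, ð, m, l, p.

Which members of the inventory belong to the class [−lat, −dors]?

θ, s, z, d, dʒ, ts, n, b, f, ð, m, p

Among the inventory, the [−lateral] segments are /θ, s, ɡ, z, d, ɲ, k, dʒ, ɣ, ts, n, x, b, w, f, ð, m, p/.
Then [−dorsal] leaves /θ, s, z, d, dʒ, ts, n, b, f, ð, m, p/.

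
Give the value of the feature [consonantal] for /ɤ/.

[−consonantal]

/ɤ/ is the mid back unrounded tense vowel. The feature [consonantal] marks segments produced with a major constriction in the vocal tract; /ɤ/ lacks this property, so it is [−consonantal].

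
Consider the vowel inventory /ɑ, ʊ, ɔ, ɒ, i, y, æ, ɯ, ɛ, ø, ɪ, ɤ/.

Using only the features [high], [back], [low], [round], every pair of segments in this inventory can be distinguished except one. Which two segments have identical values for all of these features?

On the given features, /ɪ/ and /i/ have an identical profile: [+high], [−back], [−low], [−round]. No other two segments in the inventory coincide on all 4 features. (They do differ in [tense], which is not among the given features.)

ɪ, i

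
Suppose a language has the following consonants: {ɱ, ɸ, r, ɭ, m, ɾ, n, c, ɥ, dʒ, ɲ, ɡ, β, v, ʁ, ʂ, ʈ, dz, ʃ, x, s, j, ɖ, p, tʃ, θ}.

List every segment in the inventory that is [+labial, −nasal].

Among the inventory, the [+labial] segments are /ɱ, ɸ, m, ɥ, β, v, p/.
Within that set, [−nasal] leaves /ɸ, ɥ, β, v, p/.

ɸ, ɥ, β, v, p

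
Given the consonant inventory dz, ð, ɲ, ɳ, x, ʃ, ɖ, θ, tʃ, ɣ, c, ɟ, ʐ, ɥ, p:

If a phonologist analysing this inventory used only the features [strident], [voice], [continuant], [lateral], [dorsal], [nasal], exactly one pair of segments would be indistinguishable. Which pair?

ɥ, ɣ

On the given features, /ɥ/ and /ɣ/ have an identical profile: [−strident], [+voice], [+continuant], [−lateral], [+dorsal], [−nasal]. No other two segments in the inventory coincide on all 6 features. (They do differ in [sonorant], [labial], [round] and [back], which are not among the given features.)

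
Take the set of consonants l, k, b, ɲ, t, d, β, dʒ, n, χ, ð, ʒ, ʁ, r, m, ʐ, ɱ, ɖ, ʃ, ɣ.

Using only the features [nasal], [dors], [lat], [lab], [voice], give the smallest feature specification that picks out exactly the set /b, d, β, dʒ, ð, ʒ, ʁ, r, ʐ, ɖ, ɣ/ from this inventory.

[+voice, −nasal, −lat]

The class [+voice], [−nasal], [−lateral] has exactly /b, d, β, dʒ, ð, ʒ, ʁ, r, ʐ, ɖ, ɣ/ as its extension in this inventory. No smaller conjunction from the listed features achieves this: [−nasal, −lateral] alone would also admit /k, t, χ, ʃ/; [+voice, −lateral] alone would also admit /ɲ, n, m, ɱ/; [+voice, −nasal] alone would also admit /l/; and checking the remaining two-feature bundles turns up none with this extension.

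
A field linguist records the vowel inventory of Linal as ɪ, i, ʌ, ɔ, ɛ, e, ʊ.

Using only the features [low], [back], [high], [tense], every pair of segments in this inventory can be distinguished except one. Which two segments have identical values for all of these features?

ɔ, ʌ

/ɔ/ (mid back rounded lax vowel) and /ʌ/ (mid back unrounded lax vowel) are both [-low], [+back], [-high], [-tense], so none of the listed features separates them. (They do differ in [labial] and [round], which are not among the given features.) Every other pair in the inventory differs on at least one listed feature.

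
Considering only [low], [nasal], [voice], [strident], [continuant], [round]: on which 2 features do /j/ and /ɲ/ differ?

/j/ is the palatal glide and /ɲ/ is the palatal nasal. Both are [-low], [+voice], [-strident], [-round]. /j/ is [-nasal] while /ɲ/ is [+nasal]; /j/ is [+continuant] while /ɲ/ is [-continuant], so the distinguishing features are [nasal], [continuant].

[nasal], [continuant]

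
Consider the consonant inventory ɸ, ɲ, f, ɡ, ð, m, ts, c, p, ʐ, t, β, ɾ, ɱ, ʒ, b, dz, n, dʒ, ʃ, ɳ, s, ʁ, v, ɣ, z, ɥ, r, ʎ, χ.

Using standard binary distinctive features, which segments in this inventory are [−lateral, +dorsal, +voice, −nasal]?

Checking each segment against [−lateral], [+dorsal], [+voice], [−nasal]: /ɡ/ (voiced velar stop), /ʁ/ (voiced uvular fricative), /ɣ/ (voiced velar fricative), /ɥ/ (labial-palatal glide) satisfy every feature; every other segment in the inventory fails at least one.

ɡ, ʁ, ɣ, ɥ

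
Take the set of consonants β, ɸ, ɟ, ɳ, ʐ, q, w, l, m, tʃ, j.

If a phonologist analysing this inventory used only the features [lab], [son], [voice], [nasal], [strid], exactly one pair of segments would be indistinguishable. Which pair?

/l/ (alveolar lateral approximant) and /j/ (palatal glide) are both [−labial], [+sonorant], [+voice], [−nasal], [−strident], so none of the listed features separates them. (They do differ in [lateral] and [dorsal], which are not among the given features.) Every other pair in the inventory differs on at least one listed feature.

l, j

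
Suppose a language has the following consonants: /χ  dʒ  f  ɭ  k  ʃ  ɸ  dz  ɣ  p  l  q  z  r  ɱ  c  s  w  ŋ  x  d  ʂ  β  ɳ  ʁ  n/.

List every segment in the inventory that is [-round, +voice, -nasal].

Checking each segment against [-round], [+voice], [-nasal]: /dʒ/ (voiced postalveolar affricate), /ɭ/ (retroflex lateral approximant), /dz/ (voiced alveolar affricate), /ɣ/ (voiced velar fricative), /l/ (alveolar lateral approximant), /z/ (voiced alveolar fricative), among others, satisfy every feature; every other segment in the inventory fails at least one.

dʒ, ɭ, dz, ɣ, l, z, r, d, β, ʁ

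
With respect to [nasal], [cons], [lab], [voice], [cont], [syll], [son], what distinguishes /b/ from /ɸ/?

[voice], [continuant]

The two segments share [−nasal], [+consonantal], [+labial], [−syllabic], [−sonorant]. The only features from the list on which they differ: /b/ is [+voice] while /ɸ/ is [−voice]; /b/ is [−continuant] while /ɸ/ is [+continuant].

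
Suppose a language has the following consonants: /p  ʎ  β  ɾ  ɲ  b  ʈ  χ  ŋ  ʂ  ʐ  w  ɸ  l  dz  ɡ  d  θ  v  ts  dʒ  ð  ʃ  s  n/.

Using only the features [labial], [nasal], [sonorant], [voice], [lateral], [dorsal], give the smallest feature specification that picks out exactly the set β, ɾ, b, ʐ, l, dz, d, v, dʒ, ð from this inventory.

/β, ɾ, b, ʐ, l, dz, d, v, dʒ, ð/ are all [+voice], [−nasal], [−dorsal], and no other segment in the inventory matches all three values. Dropping any one of them over-generates: [−nasal, −dorsal] alone would also admit /p, ʈ, ʂ, ɸ, …/; [+voice, −dorsal] alone would also admit /n/; [+voice, −nasal] alone would also admit /ʎ, w, ɡ/. No other combination of two listed features picks out exactly this set either, so fewer than three features will not do.

[+voice, −nasal, −dorsal]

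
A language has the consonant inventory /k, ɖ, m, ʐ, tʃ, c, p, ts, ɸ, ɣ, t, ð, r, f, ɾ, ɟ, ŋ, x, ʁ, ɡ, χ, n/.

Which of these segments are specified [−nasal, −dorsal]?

Checking each segment against [−nasal], [−dorsal]: /ɖ/ (voiced retroflex stop), /ʐ/ (voiced retroflex fricative), /tʃ/ (voiceless postalveolar affricate), /p/ (voiceless bilabial stop), /ts/ (voiceless alveolar affricate), /ɸ/ (voiceless bilabial fricative), among others, satisfy every feature; every other segment in the inventory fails at least one.

ɖ, ʐ, tʃ, p, ts, ɸ, t, ð, r, f, ɾ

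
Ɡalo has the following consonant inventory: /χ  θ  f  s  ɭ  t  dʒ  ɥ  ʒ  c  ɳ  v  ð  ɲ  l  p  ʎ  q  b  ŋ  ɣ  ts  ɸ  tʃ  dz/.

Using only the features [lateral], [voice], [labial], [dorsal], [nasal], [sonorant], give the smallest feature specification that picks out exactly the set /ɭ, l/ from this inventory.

[+lateral, -dorsal]

/ɭ, l/ are all [+lateral], [-dorsal], and no other segment in the inventory matches both values. Dropping any one of them over-generates: [-dorsal] alone would also admit /θ, f, s, t, …/; [+lateral] alone would also admit /ʎ/. No other single listed feature picks out exactly this set either, so fewer than two features will not do.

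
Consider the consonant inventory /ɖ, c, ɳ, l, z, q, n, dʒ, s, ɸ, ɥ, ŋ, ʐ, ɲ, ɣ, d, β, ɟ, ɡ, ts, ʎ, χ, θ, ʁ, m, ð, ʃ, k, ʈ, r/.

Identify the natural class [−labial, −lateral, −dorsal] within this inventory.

Checking each segment against [−labial], [−lateral], [−dorsal]: /ɖ/ (voiced retroflex stop), /ɳ/ (retroflex nasal), /z/ (voiced alveolar fricative), /n/ (alveolar nasal), /dʒ/ (voiced postalveolar affricate), /s/ (voiceless alveolar fricative), among others, satisfy every feature; every other segment in the inventory fails at least one.

ɖ, ɳ, z, n, dʒ, s, ʐ, d, ts, θ, ð, ʃ, ʈ, r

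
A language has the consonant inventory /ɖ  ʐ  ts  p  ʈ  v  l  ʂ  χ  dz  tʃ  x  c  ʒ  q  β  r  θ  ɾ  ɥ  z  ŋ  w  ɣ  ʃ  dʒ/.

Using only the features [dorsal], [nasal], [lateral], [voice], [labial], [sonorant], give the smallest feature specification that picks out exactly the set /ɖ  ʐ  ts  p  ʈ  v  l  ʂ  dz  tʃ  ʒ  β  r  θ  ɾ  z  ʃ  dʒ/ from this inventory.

[−dorsal]

The target set is precisely the extension of [−dorsal] in this inventory.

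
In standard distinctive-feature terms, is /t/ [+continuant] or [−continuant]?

/t/ is the voiceless alveolar stop. The feature [continuant] marks segments produced without complete oral closure; /t/ lacks this property, so it is [−continuant].

[−continuant]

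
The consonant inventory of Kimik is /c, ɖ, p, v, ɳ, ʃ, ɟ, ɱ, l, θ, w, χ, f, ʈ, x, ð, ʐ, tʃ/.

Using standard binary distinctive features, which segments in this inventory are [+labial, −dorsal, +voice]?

v, ɱ

Checking each segment against [+labial], [−dorsal], [+voice]: /v/ (voiced labiodental fricative), /ɱ/ (labiodental nasal) satisfy every feature; every other segment in the inventory fails at least one.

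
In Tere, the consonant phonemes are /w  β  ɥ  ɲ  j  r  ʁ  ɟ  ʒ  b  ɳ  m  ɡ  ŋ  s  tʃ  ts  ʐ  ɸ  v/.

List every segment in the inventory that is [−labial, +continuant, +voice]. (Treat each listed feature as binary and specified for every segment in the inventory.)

j, r, ʁ, ʒ, ʐ

Eliminate segments failing any feature: /w, β, ɥ, b, m, ɸ, v/ are [+labial]; /ɲ, ɟ, ɳ, ɡ, ŋ, tʃ, ts/ are [−continuant]; /s/ is [−voice]. The remaining /j, r, ʁ, ʒ, ʐ/ satisfy [−labial], [+continuant], [+voice].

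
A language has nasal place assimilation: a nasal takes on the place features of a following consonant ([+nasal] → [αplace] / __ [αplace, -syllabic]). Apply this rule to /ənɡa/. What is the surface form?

In /ənɡa/, the nasal /n/ precedes /ɡ/, which is [+dorsal]. The nasal assimilates in place, becoming the [+dorsal] nasal /ŋ/. The surface form is [əŋɡa].

[əŋɡa]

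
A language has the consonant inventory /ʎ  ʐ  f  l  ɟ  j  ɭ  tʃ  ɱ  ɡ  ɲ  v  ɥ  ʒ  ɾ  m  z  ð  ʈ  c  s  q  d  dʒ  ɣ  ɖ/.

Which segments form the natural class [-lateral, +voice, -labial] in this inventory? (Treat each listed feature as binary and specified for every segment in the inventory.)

ʐ, ɟ, j, ɡ, ɲ, ʒ, ɾ, z, ð, d, dʒ, ɣ, ɖ

Checking each segment against [-lateral], [+voice], [-labial]: /ʐ/ (voiced retroflex fricative), /ɟ/ (voiced palatal stop), /j/ (palatal glide), /ɡ/ (voiced velar stop), /ɲ/ (palatal nasal), /ʒ/ (voiced postalveolar fricative), among others, satisfy every feature; every other segment in the inventory fails at least one.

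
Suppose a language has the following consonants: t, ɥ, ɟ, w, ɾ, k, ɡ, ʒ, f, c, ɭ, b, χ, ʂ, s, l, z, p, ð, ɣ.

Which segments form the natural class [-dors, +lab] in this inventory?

f, b, p

Eliminate segments failing any feature: /t, ɾ, ʒ, ɭ, ʂ, s, l, z, ð/ are [-labial]; /ɥ, ɟ, w, k, ɡ, c, χ, ɣ/ are [+dorsal]. The remaining /f, b, p/ satisfy [-dorsal], [+labial].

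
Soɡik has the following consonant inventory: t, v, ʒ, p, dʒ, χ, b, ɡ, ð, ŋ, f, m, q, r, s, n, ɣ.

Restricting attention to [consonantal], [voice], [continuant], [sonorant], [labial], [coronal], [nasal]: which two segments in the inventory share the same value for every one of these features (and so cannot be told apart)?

/ʒ/ (voiced postalveolar fricative) and /ð/ (voiced dental fricative) are both [+consonantal], [+voice], [+continuant], [−sonorant], [−labial], [+coronal], [−nasal], so none of the listed features separates them. (They do differ in [strident] and [anterior], which are not among the given features.) Every other pair in the inventory differs on at least one listed feature.

ʒ, ð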